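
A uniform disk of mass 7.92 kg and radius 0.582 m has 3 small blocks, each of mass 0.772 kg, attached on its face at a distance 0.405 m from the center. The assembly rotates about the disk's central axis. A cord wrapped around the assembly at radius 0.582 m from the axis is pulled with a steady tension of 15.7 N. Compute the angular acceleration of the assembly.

α ≈ 5.31 rad/s²

I_disk = ½MR² = ½(7.92)(0.582)² = 1.341 kg·m².
I_blocks = 3·m·r² = 3(0.772)(0.405)² = 0.3799 kg·m².
Total I = 1.721 kg·m².
τ = F r = (15.7)(0.582) = 9.137 N·m.
α = τ/I = 9.137/1.721 = 5.309 rad/s².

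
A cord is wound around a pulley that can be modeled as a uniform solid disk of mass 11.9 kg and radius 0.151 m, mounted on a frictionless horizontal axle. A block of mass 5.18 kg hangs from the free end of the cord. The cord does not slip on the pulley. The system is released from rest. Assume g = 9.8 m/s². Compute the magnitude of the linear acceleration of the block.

I = ½MR² = (1/2)(11.9)(0.151)² = 0.1357 kg·m².
Block: mg − T = ma. Pulley: TR = Iα. No-slip: a = αR, so T = (I/R²)a = 5.950·a.
Then mg = (m + 5.950)a, so a = (5.18)(9.8)/(5.18 + 5.950) = 4.561 m/s².

a ≈ 4.56 m/s²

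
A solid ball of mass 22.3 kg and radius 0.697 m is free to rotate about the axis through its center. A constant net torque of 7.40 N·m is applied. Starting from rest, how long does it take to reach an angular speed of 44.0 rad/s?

I = (2/5)MR² = (2/5)(22.3)(0.697)² = 4.333 kg·m².
α = τ/I = 7.40/4.333 = 1.708 rad/s².
ω = αt ⇒ t = ω/α = 44.0/1.708 = 25.77 s.

t ≈ 25.8 s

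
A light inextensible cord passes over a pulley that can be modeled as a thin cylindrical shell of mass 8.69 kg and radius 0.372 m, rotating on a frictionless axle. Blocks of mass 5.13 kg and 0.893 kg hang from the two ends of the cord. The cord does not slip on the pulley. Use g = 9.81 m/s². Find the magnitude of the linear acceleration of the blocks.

a ≈ 2.83 m/s²

I = MR² = (8.69)(0.372)² = 1.203 kg·m².
Heavier block: m₁g − T₁ = m₁a. Lighter block: T₂ − m₂g = m₂a.
Pulley: (T₁ − T₂)R = Iα = I(a/R), so T₁ − T₂ = (I/R²)a = 1·M_p a = 8.690·a.
Adding the three: (m₁ − m₂)g = (m₁ + m₂ + 8.690)a, so a = (5.13 − 0.893)(9.81)/(5.13 + 0.893 + 8.690) = 2.825 m/s².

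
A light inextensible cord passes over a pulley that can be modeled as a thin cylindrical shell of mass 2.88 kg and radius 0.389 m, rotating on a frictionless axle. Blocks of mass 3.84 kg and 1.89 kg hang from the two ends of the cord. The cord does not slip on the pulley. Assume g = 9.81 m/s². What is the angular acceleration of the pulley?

α ≈ 5.71 rad/s²

I = MR² = (2.88)(0.389)² = 0.4358 kg·m².
Heavier block: m₁g − T₁ = m₁a. Lighter block: T₂ − m₂g = m₂a.
Pulley: (T₁ − T₂)R = Iα = I(a/R), so T₁ − T₂ = (I/R²)a = 1·M_p a = 2.880·a.
Adding the three: (m₁ − m₂)g = (m₁ + m₂ + 2.880)a, so a = (3.84 − 1.89)(9.81)/(3.84 + 1.89 + 2.880) = 2.222 m/s².
α = a/R = 2.222/0.389 = 5.712 rad/s².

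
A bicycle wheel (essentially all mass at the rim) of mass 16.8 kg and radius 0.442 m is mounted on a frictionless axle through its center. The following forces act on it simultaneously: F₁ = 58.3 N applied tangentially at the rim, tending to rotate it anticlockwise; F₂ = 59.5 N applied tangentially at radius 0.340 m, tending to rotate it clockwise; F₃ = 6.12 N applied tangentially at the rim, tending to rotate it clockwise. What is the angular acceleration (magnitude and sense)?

α ≈ 0.863 rad/s², anticlockwise

I = MR² = (16.8)(0.442)² = 3.282 kg·m².
Taking anticlockwise as positive: τ₁ = +(58.3)(0.442) = +25.77 N·m; τ₂ = −(59.5)(0.340) = −20.23 N·m; τ₃ = −(6.12)(0.442) = −2.705 N·m.
Net torque τ = 2.834 N·m.
α = τ/I = 2.834/3.282 = 0.8633 rad/s².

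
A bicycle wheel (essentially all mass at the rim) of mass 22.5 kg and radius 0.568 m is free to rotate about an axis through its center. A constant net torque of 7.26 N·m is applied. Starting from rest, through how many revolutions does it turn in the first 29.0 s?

≈ 66.9 revolutions

I = MR² = (22.5)(0.568)² = 7.259 kg·m².
α = τ/I = 7.26/7.259 = 1.000 rad/s².
θ = ½αt² = ½(1.000)(29.0)² = 420.6 rad.
Revolutions = θ/(2π) = 66.93.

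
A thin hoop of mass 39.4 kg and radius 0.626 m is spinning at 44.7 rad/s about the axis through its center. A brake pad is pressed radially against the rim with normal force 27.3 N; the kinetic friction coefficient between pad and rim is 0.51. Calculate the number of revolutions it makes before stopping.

≈ 282 revolutions

I = MR² = (39.4)(0.626)² = 15.44 kg·m².
Friction force f = μN = (0.51)(27.3) = 13.92 N at the rim; torque magnitude τ = fR = 8.716 N·m, opposing ω.
|α| = τ/I = 8.716/15.44 = 0.5645 rad/s² (deceleration).
ω² = ω₀² − 2|α|θ with ω = 0 ⇒ θ = ω₀²/(2|α|) = 1770 rad = 281.7 rev.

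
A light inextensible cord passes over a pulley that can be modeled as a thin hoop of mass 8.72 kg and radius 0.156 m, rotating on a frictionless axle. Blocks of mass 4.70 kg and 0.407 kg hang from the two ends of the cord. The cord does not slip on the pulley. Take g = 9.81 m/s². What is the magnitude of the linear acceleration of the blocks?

a ≈ 3.05 m/s²

I = MR² = (8.72)(0.156)² = 0.2122 kg·m².
Heavier block: m₁g − T₁ = m₁a. Lighter block: T₂ − m₂g = m₂a.
Pulley: (T₁ − T₂)R = Iα = I(a/R), so T₁ − T₂ = (I/R²)a = 1·M_p a = 8.720·a.
Adding the three: (m₁ − m₂)g = (m₁ + m₂ + 8.720)a, so a = (4.70 − 0.407)(9.81)/(4.70 + 0.407 + 8.720) = 3.046 m/s².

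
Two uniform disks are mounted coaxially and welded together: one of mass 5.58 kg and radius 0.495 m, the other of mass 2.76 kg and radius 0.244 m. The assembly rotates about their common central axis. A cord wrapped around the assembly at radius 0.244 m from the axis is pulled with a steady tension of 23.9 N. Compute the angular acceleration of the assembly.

α ≈ 7.62 rad/s²

I = ½M₁R₁² + ½M₂R₂² = ½(5.58)(0.495)² + ½(2.76)(0.244)² = 0.7658 kg·m².
τ = F r = (23.9)(0.244) = 5.832 N·m.
α = τ/I = 5.832/0.7658 = 7.615 rad/s².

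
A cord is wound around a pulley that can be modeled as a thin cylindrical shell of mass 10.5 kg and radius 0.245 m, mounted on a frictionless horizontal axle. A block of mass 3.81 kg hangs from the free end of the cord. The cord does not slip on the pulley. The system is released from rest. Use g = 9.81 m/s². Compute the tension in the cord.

I = MR² = (10.5)(0.245)² = 0.6303 kg·m².
Block: mg − T = ma. Pulley: TR = Iα. No-slip: a = αR, so T = (I/R²)a = 10.50·a.
Then mg = (m + 10.50)a, so a = (3.81)(9.81)/(3.81 + 10.50) = 2.612 m/s².
T = 10.50·a = 27.42 N.

T ≈ 27.4 N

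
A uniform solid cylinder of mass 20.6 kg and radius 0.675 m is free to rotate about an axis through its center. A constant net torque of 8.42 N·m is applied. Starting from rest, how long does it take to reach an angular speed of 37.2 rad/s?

t ≈ 20.7 s

I = ½MR² = (1/2)(20.6)(0.675)² = 4.693 kg·m².
α = τ/I = 8.42/4.693 = 1.794 rad/s².
ω = αt ⇒ t = ω/α = 37.2/1.794 = 20.73 s.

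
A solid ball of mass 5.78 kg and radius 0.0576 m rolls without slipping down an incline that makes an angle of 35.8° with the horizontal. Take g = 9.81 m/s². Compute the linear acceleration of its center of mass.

Translation along the incline: Mg sinθ − f = Ma.
Rotation about the center: fR = Iα with I = (2/5)MR². No-slip gives a = αR, so f = (I/R²)a = (2/5)M a.
Substituting: Mg sinθ = (1 + 0.4000)Ma, so a = g sinθ/(1 + 0.4000) = (9.81) sin 35.8° / 1.400 = 4.099 m/s².

a ≈ 4.10 m/s²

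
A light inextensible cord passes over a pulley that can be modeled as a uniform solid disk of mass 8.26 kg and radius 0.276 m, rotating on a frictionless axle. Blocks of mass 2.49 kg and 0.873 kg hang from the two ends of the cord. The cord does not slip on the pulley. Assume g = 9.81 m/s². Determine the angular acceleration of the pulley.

I = ½MR² = (1/2)(8.26)(0.276)² = 0.3146 kg·m².
Heavier block: m₁g − T₁ = m₁a. Lighter block: T₂ − m₂g = m₂a.
Pulley: (T₁ − T₂)R = Iα = I(a/R), so T₁ − T₂ = (I/R²)a = (1/2)M_p a = 4.130·a.
Adding the three: (m₁ − m₂)g = (m₁ + m₂ + 4.130)a, so a = (2.49 − 0.873)(9.81)/(2.49 + 0.873 + 4.130) = 2.117 m/s².
α = a/R = 2.117/0.276 = 7.670 rad/s².

α ≈ 7.67 rad/s²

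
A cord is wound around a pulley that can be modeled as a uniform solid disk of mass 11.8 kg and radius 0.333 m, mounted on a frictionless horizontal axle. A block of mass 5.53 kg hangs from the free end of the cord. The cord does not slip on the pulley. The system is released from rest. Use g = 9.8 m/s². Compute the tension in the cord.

T ≈ 28.0 N

I = ½MR² = (1/2)(11.8)(0.333)² = 0.6542 kg·m².
Block: mg − T = ma. Pulley: TR = Iα. No-slip: a = αR, so T = (I/R²)a = 5.900·a.
Then mg = (m + 5.900)a, so a = (5.53)(9.8)/(5.53 + 5.900) = 4.741 m/s².
T = 5.900·a = 27.97 N.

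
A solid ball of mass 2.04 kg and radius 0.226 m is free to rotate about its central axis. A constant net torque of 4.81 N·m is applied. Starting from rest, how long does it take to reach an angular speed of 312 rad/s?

t ≈ 2.70 s

I = (2/5)MR² = (2/5)(2.04)(0.226)² = 0.04168 kg·m².
α = τ/I = 4.81/0.04168 = 115.4 rad/s².
ω = αt ⇒ t = ω/α = 312/115.4 = 2.703 s.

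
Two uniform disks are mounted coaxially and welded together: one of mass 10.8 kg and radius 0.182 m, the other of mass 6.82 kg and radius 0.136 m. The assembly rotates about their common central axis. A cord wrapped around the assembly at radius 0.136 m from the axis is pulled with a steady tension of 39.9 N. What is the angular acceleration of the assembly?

α ≈ 22.4 rad/s²

I = ½M₁R₁² + ½M₂R₂² = ½(10.8)(0.182)² + ½(6.82)(0.136)² = 0.2419 kg·m².
τ = F r = (39.9)(0.136) = 5.426 N·m.
α = τ/I = 5.426/0.2419 = 22.43 rad/s².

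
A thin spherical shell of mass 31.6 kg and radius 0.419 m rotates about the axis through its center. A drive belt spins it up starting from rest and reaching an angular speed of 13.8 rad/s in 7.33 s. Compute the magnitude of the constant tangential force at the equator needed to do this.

F ≈ 16.6 N

I = (2/3)MR² = (2/3)(31.6)(0.419)² = 3.698 kg·m².
α = Δω/Δt = (13.8 − 0)/7.33 = 1.883 rad/s².
The required torque is τ = Iα = (3.698)(1.883) = 6.963 N·m.
A tangential force at the equator gives τ = FR, so F = τ/R = 6.963/0.419 = 16.62 N.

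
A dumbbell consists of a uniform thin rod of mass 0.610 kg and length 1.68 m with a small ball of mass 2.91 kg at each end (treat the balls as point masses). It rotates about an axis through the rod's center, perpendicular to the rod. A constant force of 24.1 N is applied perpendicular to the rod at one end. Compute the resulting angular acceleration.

I_rod = (1/12)ML² = (1/12)(0.610)(1.68)² = 0.1435 kg·m².
I_balls = 2·m·(L/2)² = 2(2.91)(0.8400)² = 4.107 kg·m².
Total I = 4.250 kg·m².
τ = F·(L/2) = (24.1)(0.840) = 20.24 N·m.
α = τ/I = 20.24/4.250 = 4.763 rad/s².

α ≈ 4.76 rad/s²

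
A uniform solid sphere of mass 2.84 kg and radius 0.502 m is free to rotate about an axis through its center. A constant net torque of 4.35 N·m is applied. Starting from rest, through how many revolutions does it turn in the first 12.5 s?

≈ 189 revolutions

I = (2/5)MR² = (2/5)(2.84)(0.502)² = 0.2863 kg·m².
α = τ/I = 4.35/0.2863 = 15.20 rad/s².
θ = ½αt² = ½(15.20)(12.5)² = 1187 rad.
Revolutions = θ/(2π) = 188.9.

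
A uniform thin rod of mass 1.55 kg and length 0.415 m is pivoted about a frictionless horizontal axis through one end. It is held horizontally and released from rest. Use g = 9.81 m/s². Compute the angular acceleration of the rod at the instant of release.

About the pivot, I = (1/3)ML² = (1/3)(1.55)(0.415)² = 0.08898 kg·m².
The weight acts at the center, a distance L/2 = 0.2075 m from the pivot; τ = Mg(L/2) = 3.155 N·m.
α = τ/I = 3.155/0.08898 = 35.46 rad/s².

α ≈ 35.5 rad/s²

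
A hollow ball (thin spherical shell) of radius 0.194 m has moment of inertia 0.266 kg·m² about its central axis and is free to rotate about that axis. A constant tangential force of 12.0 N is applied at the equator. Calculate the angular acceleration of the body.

α ≈ 8.75 rad/s²

τ = F R = (12.0)(0.194) = 2.328 N·m.
From τ = Iα: α = 2.328/0.2660 = 8.752 rad/s².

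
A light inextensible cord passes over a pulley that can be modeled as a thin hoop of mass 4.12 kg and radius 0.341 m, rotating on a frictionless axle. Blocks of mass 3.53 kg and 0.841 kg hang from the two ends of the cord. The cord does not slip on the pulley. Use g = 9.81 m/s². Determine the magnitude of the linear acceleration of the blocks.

a ≈ 3.11 m/s²

I = MR² = (4.12)(0.341)² = 0.4791 kg·m².
Heavier block: m₁g − T₁ = m₁a. Lighter block: T₂ − m₂g = m₂a.
Pulley: (T₁ − T₂)R = Iα = I(a/R), so T₁ − T₂ = (I/R²)a = 1·M_p a = 4.120·a.
Adding the three: (m₁ − m₂)g = (m₁ + m₂ + 4.120)a, so a = (3.53 − 0.841)(9.81)/(3.53 + 0.841 + 4.120) = 3.107 m/s².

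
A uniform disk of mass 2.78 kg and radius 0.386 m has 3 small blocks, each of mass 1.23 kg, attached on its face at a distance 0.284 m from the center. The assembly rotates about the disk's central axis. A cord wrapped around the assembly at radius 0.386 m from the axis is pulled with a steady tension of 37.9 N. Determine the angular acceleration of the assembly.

I_disk = ½MR² = ½(2.78)(0.386)² = 0.2071 kg·m².
I_blocks = 3·m·r² = 3(1.23)(0.284)² = 0.2976 kg·m².
Total I = 0.5047 kg·m².
τ = F r = (37.9)(0.386) = 14.63 N·m.
α = τ/I = 14.63/0.5047 = 28.98 rad/s².

α ≈ 29.0 rad/s²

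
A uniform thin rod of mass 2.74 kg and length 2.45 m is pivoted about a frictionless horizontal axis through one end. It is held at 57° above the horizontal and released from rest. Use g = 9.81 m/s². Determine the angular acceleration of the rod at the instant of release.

About the pivot, I = (1/3)ML² = (1/3)(2.74)(2.45)² = 5.482 kg·m².
The weight acts at the center, a distance L/2 = 1.225 m from the pivot; τ = Mg(L/2) cos 57° = 17.93 N·m.
α = τ/I = 17.93/5.482 = 3.271 rad/s².
(Equivalently α = (3g/(2L)) cos 57° = 3.271 rad/s².)

α ≈ 3.27 rad/s²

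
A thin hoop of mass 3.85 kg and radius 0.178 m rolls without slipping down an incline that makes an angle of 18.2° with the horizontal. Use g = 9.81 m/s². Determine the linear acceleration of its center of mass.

a ≈ 1.53 m/s²

Translation along the incline: Mg sinθ − f = Ma.
Rotation about the center: fR = Iα with I = MR². No-slip gives a = αR, so f = (I/R²)a = M a.
Substituting: Mg sinθ = (1 + 1.000)Ma, so a = g sinθ/(1 + 1.000) = (9.81) sin 18.2° / 2.000 = 1.532 m/s².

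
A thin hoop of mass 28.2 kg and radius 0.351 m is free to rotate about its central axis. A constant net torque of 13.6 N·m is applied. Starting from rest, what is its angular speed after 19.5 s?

ω ≈ 76.3 rad/s

I = MR² = (28.2)(0.351)² = 3.474 kg·m².
α = τ/I = 13.6/3.474 = 3.914 rad/s².
ω = ω₀ + αt = 0 + (3.914)(19.5) = 76.33 rad/s.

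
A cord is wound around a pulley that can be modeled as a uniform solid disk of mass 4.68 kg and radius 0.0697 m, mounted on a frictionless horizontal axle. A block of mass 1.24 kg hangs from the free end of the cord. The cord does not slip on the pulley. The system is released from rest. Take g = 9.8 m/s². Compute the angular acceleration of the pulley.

I = ½MR² = (1/2)(4.68)(0.0697)² = 0.01137 kg·m².
Block: mg − T = ma. Pulley: TR = Iα. No-slip: a = αR, so T = (I/R²)a = 2.340·a.
Then mg = (m + 2.340)a, so a = (1.24)(9.8)/(1.24 + 2.340) = 3.394 m/s².
α = a/R = 3.394/0.0697 = 48.70 rad/s².

α ≈ 48.7 rad/s²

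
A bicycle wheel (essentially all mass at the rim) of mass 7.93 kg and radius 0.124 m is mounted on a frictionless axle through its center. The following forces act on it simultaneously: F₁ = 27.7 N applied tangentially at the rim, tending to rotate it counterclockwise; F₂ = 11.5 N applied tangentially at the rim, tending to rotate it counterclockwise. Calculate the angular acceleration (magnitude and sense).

I = MR² = (7.93)(0.124)² = 0.1219 kg·m².
Taking counterclockwise as positive: τ₁ = +(27.7)(0.124) = +3.435 N·m; τ₂ = +(11.5)(0.124) = +1.426 N·m.
Net torque τ = 4.861 N·m.
α = τ/I = 4.861/0.1219 = 39.86 rad/s².

α ≈ 39.9 rad/s², counterclockwise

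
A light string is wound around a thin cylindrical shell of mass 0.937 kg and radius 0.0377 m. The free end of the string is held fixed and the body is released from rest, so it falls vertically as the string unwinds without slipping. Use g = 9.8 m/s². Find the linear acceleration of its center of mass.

Translation: Mg − T = Ma. Rotation about the center: TR = Iα with I = MR².
With a = αR: T = (I/R²)a = M a, so Mg = (1 + 1.000)Ma.
a = g/(1 + 1.000) = 9.8/2.000 = 4.900 m/s².

a ≈ 4.90 m/s²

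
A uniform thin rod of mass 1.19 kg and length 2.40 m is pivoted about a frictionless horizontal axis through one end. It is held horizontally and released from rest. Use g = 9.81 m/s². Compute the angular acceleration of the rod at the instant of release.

α ≈ 6.13 rad/s²

About the pivot, I = (1/3)ML² = (1/3)(1.19)(2.40)² = 2.285 kg·m².
The weight acts at the center, a distance L/2 = 1.200 m from the pivot; τ = Mg(L/2) = 14.01 N·m.
α = τ/I = 14.01/2.285 = 6.131 rad/s².
(Equivalently α = (3g/(2L)) = 6.131 rad/s².)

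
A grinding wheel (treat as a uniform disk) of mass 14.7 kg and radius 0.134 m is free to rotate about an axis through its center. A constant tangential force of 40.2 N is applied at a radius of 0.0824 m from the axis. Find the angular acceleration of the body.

α ≈ 25.1 rad/s²

I = ½MR² = (1/2)(14.7)(0.134)² = 0.1320 kg·m².
τ = F·r = (40.2)(0.0824) = 3.312 N·m.
Newton's second law for rotation, τ = Iα, gives α = τ/I = 3.312/0.1320 = 25.10 rad/s².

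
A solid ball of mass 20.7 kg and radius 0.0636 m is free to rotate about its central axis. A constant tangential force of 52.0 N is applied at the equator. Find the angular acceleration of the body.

α ≈ 98.7 rad/s²

I = (2/5)MR² = (2/5)(20.7)(0.0636)² = 0.03349 kg·m².
τ = F R = (52.0)(0.0636) = 3.307 N·m.
Newton's second law for rotation, τ = Iα, gives α = τ/I = 3.307/0.03349 = 98.75 rad/s².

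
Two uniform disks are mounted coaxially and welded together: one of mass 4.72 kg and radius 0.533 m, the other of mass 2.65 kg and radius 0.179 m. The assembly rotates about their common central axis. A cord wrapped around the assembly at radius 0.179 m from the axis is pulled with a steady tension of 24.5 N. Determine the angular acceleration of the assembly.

I = ½M₁R₁² + ½M₂R₂² = ½(4.72)(0.533)² + ½(2.65)(0.179)² = 0.7129 kg·m².
τ = F r = (24.5)(0.179) = 4.385 N·m.
α = τ/I = 4.385/0.7129 = 6.152 rad/s².

α ≈ 6.15 rad/s²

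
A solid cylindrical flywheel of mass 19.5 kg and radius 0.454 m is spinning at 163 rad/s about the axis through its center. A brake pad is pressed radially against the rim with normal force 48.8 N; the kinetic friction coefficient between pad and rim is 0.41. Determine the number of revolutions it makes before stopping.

≈ 468 revolutions

I = ½MR² = (1/2)(19.5)(0.454)² = 2.010 kg·m².
Friction force f = μN = (0.41)(48.8) = 20.01 N at the rim; torque magnitude τ = fR = 9.084 N·m, opposing ω.
|α| = τ/I = 9.084/2.010 = 4.520 rad/s² (deceleration).
ω² = ω₀² − 2|α|θ with ω = 0 ⇒ θ = ω₀²/(2|α|) = 2939 rad = 467.8 rev.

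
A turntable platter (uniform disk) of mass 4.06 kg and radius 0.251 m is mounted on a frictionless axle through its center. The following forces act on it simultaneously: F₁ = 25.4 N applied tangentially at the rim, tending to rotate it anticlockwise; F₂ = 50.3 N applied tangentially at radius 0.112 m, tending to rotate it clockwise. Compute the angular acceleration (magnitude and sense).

I = ½MR² = (1/2)(4.06)(0.251)² = 0.1279 kg·m².
Taking anticlockwise as positive: τ₁ = +(25.4)(0.251) = +6.375 N·m; τ₂ = −(50.3)(0.112) = −5.634 N·m.
Net torque τ = 0.7418 N·m.
α = τ/I = 0.7418/0.1279 = 5.800 rad/s².

α ≈ 5.80 rad/s², anticlockwise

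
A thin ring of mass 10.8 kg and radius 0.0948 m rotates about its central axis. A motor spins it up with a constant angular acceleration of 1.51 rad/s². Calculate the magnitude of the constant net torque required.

τ ≈ 0.147 N·m

I = MR² = (10.8)(0.0948)² = 0.09706 kg·m².
τ = Iα = (0.09706)(1.510) = 0.1466 N·m.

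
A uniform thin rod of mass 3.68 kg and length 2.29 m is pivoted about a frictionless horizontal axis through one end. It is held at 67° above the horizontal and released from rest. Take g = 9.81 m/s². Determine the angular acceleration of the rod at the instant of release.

α ≈ 2.51 rad/s²

About the pivot, I = (1/3)ML² = (1/3)(3.68)(2.29)² = 6.433 kg·m².
The weight acts at the center, a distance L/2 = 1.145 m from the pivot; τ = Mg(L/2) cos 67° = 16.15 N·m.
α = τ/I = 16.15/6.433 = 2.511 rad/s².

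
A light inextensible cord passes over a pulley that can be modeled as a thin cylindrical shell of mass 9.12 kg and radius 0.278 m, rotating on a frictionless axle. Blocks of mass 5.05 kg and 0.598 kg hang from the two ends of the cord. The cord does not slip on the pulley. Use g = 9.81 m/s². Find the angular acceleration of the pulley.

α ≈ 10.6 rad/s²

I = MR² = (9.12)(0.278)² = 0.7048 kg·m².
Heavier block: m₁g − T₁ = m₁a. Lighter block: T₂ − m₂g = m₂a.
Pulley: (T₁ − T₂)R = Iα = I(a/R), so T₁ − T₂ = (I/R²)a = 1·M_p a = 9.120·a.
Adding the three: (m₁ − m₂)g = (m₁ + m₂ + 9.120)a, so a = (5.05 − 0.598)(9.81)/(5.05 + 0.598 + 9.120) = 2.957 m/s².
α = a/R = 2.957/0.278 = 10.64 rad/s².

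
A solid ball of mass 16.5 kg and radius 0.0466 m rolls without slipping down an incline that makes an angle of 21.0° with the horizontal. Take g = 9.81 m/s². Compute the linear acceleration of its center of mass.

a ≈ 2.51 m/s²

Translation along the incline: Mg sinθ − f = Ma.
Rotation about the center: fR = Iα with I = (2/5)MR². No-slip gives a = αR, so f = (I/R²)a = (2/5)M a.
Substituting: Mg sinθ = (1 + 0.4000)Ma, so a = g sinθ/(1 + 0.4000) = (9.81) sin 21.0° / 1.400 = 2.511 m/s².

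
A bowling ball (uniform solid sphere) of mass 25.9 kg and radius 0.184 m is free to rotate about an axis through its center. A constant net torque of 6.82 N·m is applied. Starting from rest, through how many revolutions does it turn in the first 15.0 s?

≈ 348 revolutions

I = (2/5)MR² = (2/5)(25.9)(0.184)² = 0.3507 kg·m².
α = τ/I = 6.82/0.3507 = 19.44 rad/s².
θ = ½αt² = ½(19.44)(15.0)² = 2187 rad.
Revolutions = θ/(2π) = 348.1.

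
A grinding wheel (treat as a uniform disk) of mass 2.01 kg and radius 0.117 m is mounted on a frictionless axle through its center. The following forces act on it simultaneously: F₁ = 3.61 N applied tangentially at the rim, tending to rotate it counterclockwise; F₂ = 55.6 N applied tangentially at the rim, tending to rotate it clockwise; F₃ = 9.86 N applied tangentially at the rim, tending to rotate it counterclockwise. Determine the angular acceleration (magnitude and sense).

α ≈ 358 rad/s², clockwise

I = ½MR² = (1/2)(2.01)(0.117)² = 0.01376 kg·m².
Taking counterclockwise as positive: τ₁ = +(3.61)(0.117) = +0.4224 N·m; τ₂ = −(55.6)(0.117) = −6.505 N·m; τ₃ = +(9.86)(0.117) = +1.154 N·m.
Net torque τ = -4.929 N·m.
α = τ/I = -4.929/0.01376 = -358.3 rad/s².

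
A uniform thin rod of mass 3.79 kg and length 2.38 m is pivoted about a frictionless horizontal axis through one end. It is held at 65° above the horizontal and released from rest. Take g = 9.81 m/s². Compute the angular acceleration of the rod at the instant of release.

About the pivot, I = (1/3)ML² = (1/3)(3.79)(2.38)² = 7.156 kg·m².
The weight acts at the center, a distance L/2 = 1.190 m from the pivot; τ = Mg(L/2) cos 65° = 18.70 N·m.
α = τ/I = 18.70/7.156 = 2.613 rad/s².
(Equivalently α = (3g/(2L)) cos 65° = 2.613 rad/s².)

α ≈ 2.61 rad/s²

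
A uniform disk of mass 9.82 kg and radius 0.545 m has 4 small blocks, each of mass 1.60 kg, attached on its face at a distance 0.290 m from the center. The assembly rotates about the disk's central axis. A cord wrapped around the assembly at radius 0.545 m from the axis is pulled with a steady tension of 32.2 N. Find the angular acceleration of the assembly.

I_disk = ½MR² = ½(9.82)(0.545)² = 1.458 kg·m².
I_blocks = 4·m·r² = 4(1.60)(0.290)² = 0.5382 kg·m².
Total I = 1.997 kg·m².
τ = F r = (32.2)(0.545) = 17.55 N·m.
α = τ/I = 17.55/1.997 = 8.789 rad/s².

α ≈ 8.79 rad/s²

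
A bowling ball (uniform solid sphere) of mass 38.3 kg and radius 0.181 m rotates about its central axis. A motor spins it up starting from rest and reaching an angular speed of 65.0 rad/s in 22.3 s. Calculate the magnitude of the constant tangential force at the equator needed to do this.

I = (2/5)MR² = (2/5)(38.3)(0.181)² = 0.5019 kg·m².
α = Δω/Δt = (65.0 − 0)/22.3 = 2.915 rad/s².
The required torque is τ = Iα = (0.5019)(2.915) = 1.463 N·m.
A tangential force at the equator gives τ = FR, so F = τ/R = 1.463/0.181 = 8.083 N.

F ≈ 8.08 N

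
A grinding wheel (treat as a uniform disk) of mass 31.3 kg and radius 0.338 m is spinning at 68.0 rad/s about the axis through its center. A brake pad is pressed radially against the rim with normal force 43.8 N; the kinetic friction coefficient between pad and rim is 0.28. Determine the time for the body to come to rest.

I = ½MR² = (1/2)(31.3)(0.338)² = 1.788 kg·m².
Friction force f = μN = (0.28)(43.8) = 12.26 N at the rim; torque magnitude τ = fR = 4.145 N·m, opposing ω.
|α| = τ/I = 4.145/1.788 = 2.318 rad/s² (deceleration).
0 = ω₀ − |α|t ⇒ t = ω₀/|α| = 68.0/2.318 = 29.33 s.

t ≈ 29.3 s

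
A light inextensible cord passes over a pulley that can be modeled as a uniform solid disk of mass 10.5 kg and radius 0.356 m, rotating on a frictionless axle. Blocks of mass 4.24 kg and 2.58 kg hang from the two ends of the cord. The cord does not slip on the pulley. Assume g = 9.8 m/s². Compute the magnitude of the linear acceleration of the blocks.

a ≈ 1.35 m/s²

I = ½MR² = (1/2)(10.5)(0.356)² = 0.6654 kg·m².
Heavier block: m₁g − T₁ = m₁a. Lighter block: T₂ − m₂g = m₂a.
Pulley: (T₁ − T₂)R = Iα = I(a/R), so T₁ − T₂ = (I/R²)a = (1/2)M_p a = 5.250·a.
Adding the three: (m₁ − m₂)g = (m₁ + m₂ + 5.250)a, so a = (4.24 − 2.58)(9.8)/(4.24 + 2.58 + 5.250) = 1.348 m/s².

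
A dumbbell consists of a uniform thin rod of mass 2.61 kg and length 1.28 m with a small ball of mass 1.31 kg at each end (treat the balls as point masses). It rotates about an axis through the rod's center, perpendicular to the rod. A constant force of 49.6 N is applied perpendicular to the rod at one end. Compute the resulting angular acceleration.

α ≈ 22.2 rad/s²

I_rod = (1/12)ML² = (1/12)(2.61)(1.28)² = 0.3564 kg·m².
I_balls = 2·m·(L/2)² = 2(1.31)(0.6400)² = 1.073 kg·m².
Total I = 1.430 kg·m².
τ = F·(L/2) = (49.6)(0.640) = 31.74 N·m.
α = τ/I = 31.74/1.430 = 22.21 rad/s².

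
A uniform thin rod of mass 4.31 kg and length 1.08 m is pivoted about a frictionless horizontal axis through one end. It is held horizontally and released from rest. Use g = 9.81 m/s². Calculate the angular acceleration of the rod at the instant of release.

α ≈ 13.6 rad/s²

About the pivot, I = (1/3)ML² = (1/3)(4.31)(1.08)² = 1.676 kg·m².
The weight acts at the center, a distance L/2 = 0.5400 m from the pivot; τ = Mg(L/2) = 22.83 N·m.
α = τ/I = 22.83/1.676 = 13.62 rad/s².
(Equivalently α = (3g/(2L)) = 13.62 rad/s².)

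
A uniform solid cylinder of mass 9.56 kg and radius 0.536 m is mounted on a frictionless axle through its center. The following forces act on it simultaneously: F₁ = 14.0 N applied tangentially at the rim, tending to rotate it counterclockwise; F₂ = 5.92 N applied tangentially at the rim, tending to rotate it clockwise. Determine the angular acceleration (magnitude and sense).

I = ½MR² = (1/2)(9.56)(0.536)² = 1.373 kg·m².
Taking counterclockwise as positive: τ₁ = +(14.0)(0.536) = +7.504 N·m; τ₂ = −(5.92)(0.536) = −3.173 N·m.
Net torque τ = 4.331 N·m.
α = τ/I = 4.331/1.373 = 3.154 rad/s².

α ≈ 3.15 rad/s², counterclockwise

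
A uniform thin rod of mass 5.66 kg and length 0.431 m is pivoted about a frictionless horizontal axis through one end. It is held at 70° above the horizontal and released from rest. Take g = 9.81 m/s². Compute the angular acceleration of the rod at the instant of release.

About the pivot, I = (1/3)ML² = (1/3)(5.66)(0.431)² = 0.3505 kg·m².
The weight acts at the center, a distance L/2 = 0.2155 m from the pivot; τ = Mg(L/2) cos 70° = 4.092 N·m.
α = τ/I = 4.092/0.3505 = 11.68 rad/s².

α ≈ 11.7 rad/s²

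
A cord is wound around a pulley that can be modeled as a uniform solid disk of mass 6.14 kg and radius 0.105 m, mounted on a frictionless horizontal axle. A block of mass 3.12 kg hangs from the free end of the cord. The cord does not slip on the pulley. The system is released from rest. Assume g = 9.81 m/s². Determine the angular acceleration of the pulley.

α ≈ 47.1 rad/s²

I = ½MR² = (1/2)(6.14)(0.105)² = 0.03385 kg·m².
Block: mg − T = ma. Pulley: TR = Iα. No-slip: a = αR, so T = (I/R²)a = 3.070·a.
Then mg = (m + 3.070)a, so a = (3.12)(9.81)/(3.12 + 3.070) = 4.945 m/s².
α = a/R = 4.945/0.105 = 47.09 rad/s².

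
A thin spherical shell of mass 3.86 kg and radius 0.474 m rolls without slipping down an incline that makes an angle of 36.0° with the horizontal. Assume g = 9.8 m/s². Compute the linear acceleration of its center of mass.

a ≈ 3.46 m/s²

Translation along the incline: Mg sinθ − f = Ma.
Rotation about the center: fR = Iα with I = (2/3)MR². No-slip gives a = αR, so f = (I/R²)a = (2/3)M a.
Substituting: Mg sinθ = (1 + 0.6667)Ma, so a = g sinθ/(1 + 0.6667) = (9.8) sin 36.0° / 1.667 = 3.456 m/s².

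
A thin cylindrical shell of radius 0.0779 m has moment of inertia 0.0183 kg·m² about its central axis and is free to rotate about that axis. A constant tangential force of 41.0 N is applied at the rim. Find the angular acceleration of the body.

α ≈ 175 rad/s²

τ = F R = (41.0)(0.0779) = 3.194 N·m.
Newton's second law for rotation, τ = Iα, gives α = τ/I = 3.194/0.01830 = 174.5 rad/s².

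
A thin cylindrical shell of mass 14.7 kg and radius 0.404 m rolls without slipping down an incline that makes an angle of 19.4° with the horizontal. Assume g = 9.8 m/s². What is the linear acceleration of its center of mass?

Translation along the incline: Mg sinθ − f = Ma.
Rotation about the center: fR = Iα with I = MR². No-slip gives a = αR, so f = (I/R²)a = M a.
Substituting: Mg sinθ = (1 + 1.000)Ma, so a = g sinθ/(1 + 1.000) = (9.8) sin 19.4° / 2.000 = 1.628 m/s².

a ≈ 1.63 m/s²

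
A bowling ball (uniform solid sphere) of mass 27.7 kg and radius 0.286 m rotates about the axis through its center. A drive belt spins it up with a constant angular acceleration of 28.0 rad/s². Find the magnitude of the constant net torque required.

I = (2/5)MR² = (2/5)(27.7)(0.286)² = 0.9063 kg·m².
τ = Iα = (0.9063)(28.00) = 25.38 N·m.

τ ≈ 25.4 N·m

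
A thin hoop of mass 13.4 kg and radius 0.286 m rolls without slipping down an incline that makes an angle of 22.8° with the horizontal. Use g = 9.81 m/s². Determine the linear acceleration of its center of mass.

a ≈ 1.90 m/s²

Translation along the incline: Mg sinθ − f = Ma.
Rotation about the center: fR = Iα with I = MR². No-slip gives a = αR, so f = (I/R²)a = M a.
Substituting: Mg sinθ = (1 + 1.000)Ma, so a = g sinθ/(1 + 1.000) = (9.81) sin 22.8° / 2.000 = 1.901 m/s².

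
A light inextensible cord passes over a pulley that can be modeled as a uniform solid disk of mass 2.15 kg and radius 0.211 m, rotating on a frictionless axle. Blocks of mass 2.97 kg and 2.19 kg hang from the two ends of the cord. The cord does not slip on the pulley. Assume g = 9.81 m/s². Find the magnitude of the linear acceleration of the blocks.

I = ½MR² = (1/2)(2.15)(0.211)² = 0.04786 kg·m².
Heavier block: m₁g − T₁ = m₁a. Lighter block: T₂ − m₂g = m₂a.
Pulley: (T₁ − T₂)R = Iα = I(a/R), so T₁ − T₂ = (I/R²)a = (1/2)M_p a = 1.075·a.
Adding the three: (m₁ − m₂)g = (m₁ + m₂ + 1.075)a, so a = (2.97 − 2.19)(9.81)/(2.97 + 2.19 + 1.075) = 1.227 m/s².

a ≈ 1.23 m/s²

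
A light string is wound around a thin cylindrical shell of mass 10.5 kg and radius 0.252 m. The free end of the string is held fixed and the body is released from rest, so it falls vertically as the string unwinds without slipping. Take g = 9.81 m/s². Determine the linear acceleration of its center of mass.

Translation: Mg − T = Ma. Rotation about the center: TR = Iα with I = MR².
With a = αR: T = (I/R²)a = M a, so Mg = (1 + 1.000)Ma.
a = g/(1 + 1.000) = 9.81/2.000 = 4.905 m/s².

a ≈ 4.91 m/s²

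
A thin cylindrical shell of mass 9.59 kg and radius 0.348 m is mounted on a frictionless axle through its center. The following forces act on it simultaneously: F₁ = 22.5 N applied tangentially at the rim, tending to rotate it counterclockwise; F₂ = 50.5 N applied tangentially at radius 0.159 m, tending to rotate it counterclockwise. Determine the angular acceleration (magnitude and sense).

α ≈ 13.7 rad/s², counterclockwise

I = MR² = (9.59)(0.348)² = 1.161 kg·m².
Taking counterclockwise as positive: τ₁ = +(22.5)(0.348) = +7.830 N·m; τ₂ = +(50.5)(0.159) = +8.030 N·m.
Net torque τ = 15.86 N·m.
α = τ/I = 15.86/1.161 = 13.66 rad/s².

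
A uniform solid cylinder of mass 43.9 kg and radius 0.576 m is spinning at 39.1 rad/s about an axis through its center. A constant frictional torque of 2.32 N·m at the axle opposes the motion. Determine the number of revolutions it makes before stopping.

≈ 382 revolutions

I = ½MR² = (1/2)(43.9)(0.576)² = 7.282 kg·m².
The net torque has magnitude 2.32 N·m, opposing ω.
|α| = τ/I = 2.320/7.282 = 0.3186 rad/s² (deceleration).
ω² = ω₀² − 2|α|θ with ω = 0 ⇒ θ = ω₀²/(2|α|) = 2399 rad = 381.9 rev.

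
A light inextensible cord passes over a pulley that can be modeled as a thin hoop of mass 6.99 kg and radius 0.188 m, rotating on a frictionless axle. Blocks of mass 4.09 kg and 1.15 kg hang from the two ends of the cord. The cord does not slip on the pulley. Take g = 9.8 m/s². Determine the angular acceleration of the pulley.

I = MR² = (6.99)(0.188)² = 0.2471 kg·m².
Heavier block: m₁g − T₁ = m₁a. Lighter block: T₂ − m₂g = m₂a.
Pulley: (T₁ − T₂)R = Iα = I(a/R), so T₁ − T₂ = (I/R²)a = 1·M_p a = 6.990·a.
Adding the three: (m₁ − m₂)g = (m₁ + m₂ + 6.990)a, so a = (4.09 − 1.15)(9.8)/(4.09 + 1.15 + 6.990) = 2.356 m/s².
α = a/R = 2.356/0.188 = 12.53 rad/s².

α ≈ 12.5 rad/s²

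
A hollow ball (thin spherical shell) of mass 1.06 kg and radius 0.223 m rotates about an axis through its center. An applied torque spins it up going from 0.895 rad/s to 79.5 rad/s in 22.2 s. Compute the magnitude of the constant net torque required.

I = (2/3)MR² = (2/3)(1.06)(0.223)² = 0.03514 kg·m².
α = Δω/Δt = (79.5 − 0.895)/22.2 = 3.541 rad/s².
τ = Iα = (0.03514)(3.541) = 0.1244 N·m.

τ ≈ 0.124 N·m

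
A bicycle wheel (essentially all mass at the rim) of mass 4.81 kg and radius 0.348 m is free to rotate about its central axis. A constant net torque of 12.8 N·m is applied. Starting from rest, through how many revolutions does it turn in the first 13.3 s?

I = MR² = (4.81)(0.348)² = 0.5825 kg·m².
α = τ/I = 12.8/0.5825 = 21.97 rad/s².
θ = ½αt² = ½(21.97)(13.3)² = 1943 rad.
Revolutions = θ/(2π) = 309.3.

≈ 309 revolutions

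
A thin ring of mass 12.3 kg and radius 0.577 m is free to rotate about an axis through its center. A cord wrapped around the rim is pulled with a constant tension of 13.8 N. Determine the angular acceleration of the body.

α ≈ 1.94 rad/s²

I = MR² = (12.3)(0.577)² = 4.095 kg·m².
τ = F R = (13.8)(0.577) = 7.963 N·m.
From τ = Iα: α = 7.963/4.095 = 1.944 rad/s².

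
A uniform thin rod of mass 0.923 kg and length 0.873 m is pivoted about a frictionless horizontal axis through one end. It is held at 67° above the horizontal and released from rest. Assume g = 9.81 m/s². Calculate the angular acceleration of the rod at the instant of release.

α ≈ 6.59 rad/s²

About the pivot, I = (1/3)ML² = (1/3)(0.923)(0.873)² = 0.2345 kg·m².
The weight acts at the center, a distance L/2 = 0.4365 m from the pivot; τ = Mg(L/2) cos 67° = 1.544 N·m.
α = τ/I = 1.544/0.2345 = 6.586 rad/s².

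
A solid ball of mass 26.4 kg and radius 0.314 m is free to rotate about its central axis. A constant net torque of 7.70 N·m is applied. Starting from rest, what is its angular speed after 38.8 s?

ω ≈ 287 rad/s

I = (2/5)MR² = (2/5)(26.4)(0.314)² = 1.041 kg·m².
α = τ/I = 7.70/1.041 = 7.395 rad/s².
ω = ω₀ + αt = 0 + (7.395)(38.8) = 286.9 rad/s.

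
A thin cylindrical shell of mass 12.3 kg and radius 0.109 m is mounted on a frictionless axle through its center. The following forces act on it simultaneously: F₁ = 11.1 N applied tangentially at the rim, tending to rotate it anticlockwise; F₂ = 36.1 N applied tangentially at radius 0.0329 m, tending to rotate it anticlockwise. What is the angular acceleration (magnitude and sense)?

α ≈ 16.4 rad/s², anticlockwise

I = MR² = (12.3)(0.109)² = 0.1461 kg·m².
Taking anticlockwise as positive: τ₁ = +(11.1)(0.109) = +1.210 N·m; τ₂ = +(36.1)(0.0329) = +1.188 N·m.
Net torque τ = 2.398 N·m.
α = τ/I = 2.398/0.1461 = 16.41 rad/s².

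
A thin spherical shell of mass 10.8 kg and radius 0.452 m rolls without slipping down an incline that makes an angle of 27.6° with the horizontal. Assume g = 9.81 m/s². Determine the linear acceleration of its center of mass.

Translation along the incline: Mg sinθ − f = Ma.
Rotation about the center: fR = Iα with I = (2/3)MR². No-slip gives a = αR, so f = (I/R²)a = (2/3)M a.
Substituting: Mg sinθ = (1 + 0.6667)Ma, so a = g sinθ/(1 + 0.6667) = (9.81) sin 27.6° / 1.667 = 2.727 m/s².

a ≈ 2.73 m/s²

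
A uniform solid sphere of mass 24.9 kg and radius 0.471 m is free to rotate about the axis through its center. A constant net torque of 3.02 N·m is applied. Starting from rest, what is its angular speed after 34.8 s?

ω ≈ 47.6 rad/s

I = (2/5)MR² = (2/5)(24.9)(0.471)² = 2.210 kg·m².
α = τ/I = 3.02/2.210 = 1.367 rad/s².
ω = ω₀ + αt = 0 + (1.367)(34.8) = 47.56 rad/s.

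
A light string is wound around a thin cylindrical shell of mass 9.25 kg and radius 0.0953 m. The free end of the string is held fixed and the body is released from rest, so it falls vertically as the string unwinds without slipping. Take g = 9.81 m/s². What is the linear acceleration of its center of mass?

a ≈ 4.91 m/s²

Translation: Mg − T = Ma. Rotation about the center: TR = Iα with I = MR².
With a = αR: T = (I/R²)a = M a, so Mg = (1 + 1.000)Ma.
a = g/(1 + 1.000) = 9.81/2.000 = 4.905 m/s².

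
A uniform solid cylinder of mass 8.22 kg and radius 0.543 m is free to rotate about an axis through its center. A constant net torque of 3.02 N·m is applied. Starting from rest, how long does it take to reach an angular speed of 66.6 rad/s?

t ≈ 26.7 s

I = ½MR² = (1/2)(8.22)(0.543)² = 1.212 kg·m².
α = τ/I = 3.02/1.212 = 2.492 rad/s².
ω = αt ⇒ t = ω/α = 66.6/2.492 = 26.72 s.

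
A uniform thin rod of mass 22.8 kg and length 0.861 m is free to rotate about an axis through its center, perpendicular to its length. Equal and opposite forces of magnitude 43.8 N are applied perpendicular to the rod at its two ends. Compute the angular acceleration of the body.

α ≈ 26.8 rad/s²

I = (1/12)ML² = (1/12)(22.8)(0.861)² = 1.409 kg·m².
The couple gives τ = F·(L/2) + F·(L/2) = F L = (43.8)(0.861) = 37.71 N·m.
From τ = Iα: α = 37.71/1.409 = 26.77 rad/s².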